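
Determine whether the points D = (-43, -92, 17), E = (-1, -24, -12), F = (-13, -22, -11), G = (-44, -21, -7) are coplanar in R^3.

The four points are coplanar iff the 3×3 determinant with rows DE, DF, DG is zero.
Rows: (42, 68, -29), (30, 70, -28), (-1, 71, -24).
Expanding along the first row: (42)(308) − (68)(-748) + (-29)(2200) = 0.
Zero determinant ⇒ coplanar.

Yes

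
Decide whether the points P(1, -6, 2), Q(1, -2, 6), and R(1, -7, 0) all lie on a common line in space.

No

PQ = (0, 4, 4), PR = (0, -1, -2).
PQ × PR = (-4, 0, 0).
The cross product is nonzero, so the points do not lie on one line.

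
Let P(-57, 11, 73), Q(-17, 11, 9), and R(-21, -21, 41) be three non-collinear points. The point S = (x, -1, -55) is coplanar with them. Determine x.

The plane through P, Q, R has equation −2048x − 1024y − 1280z = 12032.
Substituting S: (-2048)x + (71424) = 12032, so x = 29.

29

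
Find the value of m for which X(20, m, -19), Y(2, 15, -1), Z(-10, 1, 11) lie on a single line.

36

Collinearity requires XY × XZ = 0; each component is linear in m.
The x-component gives (-12)m + (432) = 0, so m = 36.
The remaining components then also vanish.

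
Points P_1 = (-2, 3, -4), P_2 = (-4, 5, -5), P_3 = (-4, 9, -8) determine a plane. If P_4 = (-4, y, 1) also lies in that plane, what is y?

-3

The plane through P_1, P_2, P_3 has equation −2x − 6y − 8z = 18.
Substituting P_4: (-6)y + (0) = 18, so y = -3.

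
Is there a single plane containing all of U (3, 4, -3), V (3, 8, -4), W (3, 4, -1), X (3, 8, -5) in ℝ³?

Yes

The four points are coplanar iff the 3×3 determinant with rows UV, UW, UX is zero.
Rows: (0, 4, -1), (0, 0, 2), (0, 4, -2).
Expanding along the first row: (0)(-8) − (4)(0) + (-1)(0) = 0.
Zero determinant ⇒ coplanar.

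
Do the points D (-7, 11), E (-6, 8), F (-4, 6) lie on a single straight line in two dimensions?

DE = (1, -3), DF = (3, -5).
det[DE; DF] = (1)(-5) − (-3)(3) = 4.
The determinant is nonzero, so they are not collinear.

No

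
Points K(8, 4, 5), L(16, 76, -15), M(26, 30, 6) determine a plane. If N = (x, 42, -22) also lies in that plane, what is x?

The plane through K, L, M has equation 592x − 368y − 1088z = -2176.
Substituting N: (592)x + (8480) = -2176, so x = -18.

-18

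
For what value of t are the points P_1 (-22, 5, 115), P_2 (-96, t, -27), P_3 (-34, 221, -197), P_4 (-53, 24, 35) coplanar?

14

Normal to plane P_1P_3P_4: n = (-11352, 8712, 6468); plane equation n·P = 1037124.
Requiring n·P_2 = 1037124: (8712)t + (915156) = 1037124.
So t = 14.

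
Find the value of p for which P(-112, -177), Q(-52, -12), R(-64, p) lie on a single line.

The three points are collinear iff det[PQ; PR] = 0.
This determinant is linear in p: (60)p + (2700) = 0, so p = -45.

-45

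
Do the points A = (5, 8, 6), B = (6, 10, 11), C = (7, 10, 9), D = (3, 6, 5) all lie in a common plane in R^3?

No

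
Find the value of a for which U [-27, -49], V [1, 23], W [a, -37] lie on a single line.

-67/3

Collinearity: (W − U) must be parallel to (V − U) = (28, 72).
Cross-multiplying the components: (a − (-27))·(72) = (12)·(28).
Solving gives a = -67/3.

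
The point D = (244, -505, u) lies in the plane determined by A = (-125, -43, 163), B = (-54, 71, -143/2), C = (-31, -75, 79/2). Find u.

A normal to the plane is n = AB × AC = (-21583, -26549/2, -12988).
D lies in the plane iff n · AD = 0.
This gives (-12988)u + (285736) = 0, so u = 22.

22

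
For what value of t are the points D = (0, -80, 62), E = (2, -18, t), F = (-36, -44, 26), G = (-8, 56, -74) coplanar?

0

Normal to plane DFG: n = (0, -4608, -4608); plane equation n·P = 82944.
Requiring n·E = 82944: (-4608)t + (82944) = 82944.
So t = 0.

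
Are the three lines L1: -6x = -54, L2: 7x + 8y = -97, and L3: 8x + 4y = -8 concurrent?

Yes

Intersecting L1 and L2: solving the 2×2 system gives (x, y) = (9, -20).
Substitute into L3: (8)(9) + (4)(-20) = -8.
This equals -8, so (9, -20) lies on all three lines and they are concurrent.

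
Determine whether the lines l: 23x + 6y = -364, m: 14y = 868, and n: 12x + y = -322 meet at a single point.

Yes

Intersecting l and m: solving the 2×2 system gives (x, y) = (-32, 62).
Substitute into n: (12)(-32) + (1)(62) = -322.
This equals -322, so (-32, 62) lies on all three lines and they are concurrent.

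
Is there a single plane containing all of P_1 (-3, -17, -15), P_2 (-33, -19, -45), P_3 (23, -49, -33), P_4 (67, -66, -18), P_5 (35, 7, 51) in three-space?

No

The plane through P_1, P_2, P_3 has normal n = P_1P_2 × P_1P_3 = (-924, -1320, 1012) and equation n·P = 10032.
Checking the remaining points: n·P_4 = 6996, n·P_5 = 10032.
Since n·P_4 = 6996 ≠ 10032, P_4 is off the plane and the points are not all coplanar.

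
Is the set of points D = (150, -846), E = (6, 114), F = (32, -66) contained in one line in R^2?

DE = (-144, 960), DF = (-118, 780).
Twice the signed area of △DEF is (-144)(780) − (960)(-118) = 960.
The area is nonzero, so the three points are not collinear.

No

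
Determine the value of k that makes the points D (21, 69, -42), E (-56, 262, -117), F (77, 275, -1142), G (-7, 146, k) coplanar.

Normal to plane DEF: n = (-196850, -88900, -26670); plane equation n·P = -9147810.
Requiring n·G = -9147810: (-26670)k + (-11601450) = -9147810.
So k = -92.

-92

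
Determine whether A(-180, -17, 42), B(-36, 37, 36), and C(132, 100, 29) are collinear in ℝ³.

Yes

AB = (144, 54, -6), AC = (312, 117, -13).
Each component of AC is 13/6 times the corresponding component of AB, so AC = 13/6·AB and the points are collinear.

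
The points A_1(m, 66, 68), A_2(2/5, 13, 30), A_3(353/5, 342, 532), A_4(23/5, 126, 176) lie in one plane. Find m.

The points are coplanar iff A_1A_2 · (A_1A_3 × A_1A_4) = 0.
Expanding, this is linear in m: (8692)m + (895276/5) = 0.
So m = -103/5.

-103/5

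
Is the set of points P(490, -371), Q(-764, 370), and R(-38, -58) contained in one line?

PQ = (-1254, 741), PR = (-528, 313).
If collinear, PR would be a scalar multiple of PQ. But (-1254)·(313) ≠ (741)·(-528) (difference -1254), so they are not parallel; the points are not collinear.

No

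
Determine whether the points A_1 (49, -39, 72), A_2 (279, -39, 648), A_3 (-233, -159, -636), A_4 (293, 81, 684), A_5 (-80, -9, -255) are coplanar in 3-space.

No

The plane through A_1, A_2, A_3 has normal n = A_1A_2 × A_1A_3 = (69120, 408, -27600) and equation n·P = 1383768.
Checking the remaining points: n·A_4 = 1406808, n·A_5 = 1504728.
Since n·A_4 = 1406808 ≠ 1383768, A_4 is off the plane and the points are not all coplanar.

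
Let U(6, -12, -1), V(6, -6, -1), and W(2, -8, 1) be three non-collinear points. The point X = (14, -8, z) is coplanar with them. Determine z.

-5

The plane through U, V, W has equation 12x + 24z = 48.
Substituting X: (24)z + (168) = 48, so z = -5.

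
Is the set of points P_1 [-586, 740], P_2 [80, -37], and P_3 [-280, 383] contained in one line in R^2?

Yes

P_1P_2 = (666, -777), P_1P_3 = (306, -357).
Twice the signed area of △P_1P_2P_3 is (666)(-357) − (-777)(306) = 0.
The triangle is degenerate (zero area), so the points are collinear.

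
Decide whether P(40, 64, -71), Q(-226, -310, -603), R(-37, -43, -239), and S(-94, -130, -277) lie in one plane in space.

A normal to the plane through P, Q, R is n = PQ × PR = (5908, -3724, -336).
The plane has equation n·X = 21840. For S: n·S = 21840.
Equal, so S lies in the plane and all four are coplanar.

Yes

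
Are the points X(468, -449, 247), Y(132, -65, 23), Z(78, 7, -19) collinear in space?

No

XY = (-336, 384, -224), XZ = (-390, 456, -266).
XY × XZ = (0, -2016, -3456).
The cross product is nonzero, so the points do not lie on one line.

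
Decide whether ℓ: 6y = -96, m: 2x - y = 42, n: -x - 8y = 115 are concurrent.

Yes

The three lines meet at one point iff the augmented coefficient matrix [aᵢ bᵢ cᵢ] has rank < 3, i.e. its determinant vanishes.
Here the determinant is 0.
It vanishes, so the lines are concurrent at (13, -16).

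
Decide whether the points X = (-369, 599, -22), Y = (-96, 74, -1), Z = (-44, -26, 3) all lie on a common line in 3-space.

Yes

XY = (273, -525, 21), XZ = (325, -625, 25).
XY × XZ = (0, 0, 0).
The cross product vanishes, so the three points are collinear.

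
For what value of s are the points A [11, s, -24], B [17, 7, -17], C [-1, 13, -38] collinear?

9

Collinearity requires AB × AC = 0; each component is linear in s.
The x-component gives (21)s + (-189) = 0, so s = 9.
The remaining components then also vanish.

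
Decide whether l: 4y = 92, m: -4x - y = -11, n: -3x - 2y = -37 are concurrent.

Yes

Lines aᵢx + bᵢy = cᵢ with pairwise distinct directions are concurrent exactly when det[aᵢ bᵢ cᵢ] = 0.
Here the determinant is 0.
It vanishes, so the lines are concurrent at (-3, 23).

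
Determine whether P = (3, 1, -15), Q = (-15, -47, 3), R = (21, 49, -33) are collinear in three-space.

PQ = (-18, -48, 18), PR = (18, 48, -18).
PQ × PR = (0, 0, 0).
The cross product vanishes, so the three points are collinear.

Yes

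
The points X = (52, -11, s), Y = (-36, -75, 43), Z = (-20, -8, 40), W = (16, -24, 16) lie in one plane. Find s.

Coplanarity ⇔ det[XY; XZ; XW] = 0.
Expanding, this is linear in s: (2668)s + (13340) = 0.
So s = -5.

-5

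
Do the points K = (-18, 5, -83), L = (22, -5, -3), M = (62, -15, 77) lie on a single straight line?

KL = (40, -10, 80), KM = (80, -20, 160).
KL × KM = (0, 0, 0).
The cross product vanishes, so the three points are collinear.

Yes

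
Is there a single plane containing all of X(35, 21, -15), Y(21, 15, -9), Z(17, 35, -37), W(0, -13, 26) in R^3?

Yes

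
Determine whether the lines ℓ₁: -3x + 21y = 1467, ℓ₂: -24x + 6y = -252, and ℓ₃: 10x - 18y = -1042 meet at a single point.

Yes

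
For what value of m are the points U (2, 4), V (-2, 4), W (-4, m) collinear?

The three points are collinear iff det[UV; UW] = 0.
This determinant is linear in m: (-4)m + (16) = 0, so m = 4.

4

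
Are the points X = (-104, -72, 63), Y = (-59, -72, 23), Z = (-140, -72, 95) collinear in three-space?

XY = (45, 0, -40), XZ = (-36, 0, 32).
XY × XZ = (0, 0, 0).
The cross product vanishes, so the three points are collinear.

Yes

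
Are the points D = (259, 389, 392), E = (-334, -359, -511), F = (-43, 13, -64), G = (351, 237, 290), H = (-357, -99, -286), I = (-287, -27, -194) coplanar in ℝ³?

No

The plane through D, E, F has normal n = DE × DF = (1560, 2298, -2928) and equation n·P = 150186.
Checking the remaining points: n·G = 243066, n·H = 52986, n·I = 58266.
Since n·G = 243066 ≠ 150186, G is off the plane and the points are not all coplanar.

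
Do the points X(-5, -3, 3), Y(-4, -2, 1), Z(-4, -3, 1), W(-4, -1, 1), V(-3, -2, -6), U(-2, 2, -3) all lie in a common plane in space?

The plane through X, Y, Z has normal n = XY × XZ = (-2, 0, -1) and equation n·P = 7.
Checking the remaining points: n·W = 7, n·V = 12, n·U = 7.
Since n·V = 12 ≠ 7, V is off the plane and the points are not all coplanar.

No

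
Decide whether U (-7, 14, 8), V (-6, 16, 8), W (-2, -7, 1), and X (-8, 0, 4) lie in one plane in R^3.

No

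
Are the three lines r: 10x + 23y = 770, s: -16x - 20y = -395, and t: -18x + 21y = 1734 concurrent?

Intersecting r and s: solving the 2×2 system gives (x, y) = (-2105/56, 1395/28).
Substitute into t: (-18)(-2105/56) + (21)(1395/28) = 12060/7.
But t requires 1734 ≠ 12060/7, so the three lines have no common point.

No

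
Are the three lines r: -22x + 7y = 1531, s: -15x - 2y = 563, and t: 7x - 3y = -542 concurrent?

The three lines meet at one point iff the augmented coefficient matrix [aᵢ bᵢ cᵢ] has rank < 3, i.e. its determinant vanishes.
Here the determinant is 0.
It vanishes, so the lines are concurrent at (-47, 71).

Yes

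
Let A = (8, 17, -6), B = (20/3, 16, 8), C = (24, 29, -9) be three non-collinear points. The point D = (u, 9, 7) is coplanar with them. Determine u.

-8/3

A normal to the plane is n = AB × AC = (-165, 220, 0).
D lies in the plane iff n · AD = 0.
This gives (-165)u + (-440) = 0, so u = -8/3.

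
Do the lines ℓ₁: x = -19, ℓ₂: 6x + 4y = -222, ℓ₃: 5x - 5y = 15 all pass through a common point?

The three lines meet at one point iff the augmented coefficient matrix [aᵢ bᵢ cᵢ] has rank < 3, i.e. its determinant vanishes.
Here the determinant is -100.
Nonzero, so no common point exists.

No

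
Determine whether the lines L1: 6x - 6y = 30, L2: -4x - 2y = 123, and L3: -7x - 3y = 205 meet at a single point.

The three lines meet at one point iff the augmented coefficient matrix [aᵢ bᵢ cᵢ] has rank < 3, i.e. its determinant vanishes.
Here the determinant is -60.
Nonzero, so no common point exists.

No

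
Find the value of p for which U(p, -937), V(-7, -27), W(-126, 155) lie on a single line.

588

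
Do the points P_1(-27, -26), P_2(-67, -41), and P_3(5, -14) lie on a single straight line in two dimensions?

P_1P_2 = (-40, -15), P_1P_3 = (32, 12).
det[P_1P_2; P_1P_3] = (-40)(12) − (-15)(32) = 0.
The determinant is zero, so the points are collinear.

Yes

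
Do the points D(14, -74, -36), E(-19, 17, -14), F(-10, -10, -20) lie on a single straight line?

DE = (-33, 91, 22), DF = (-24, 64, 16).
DE × DF = (48, 0, 72).
The cross product is nonzero, so the points do not lie on one line.

No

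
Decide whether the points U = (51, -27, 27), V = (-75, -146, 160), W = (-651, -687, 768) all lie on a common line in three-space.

No

UV = (-126, -119, 133), UW = (-702, -660, 741).
Comparing components 2 and 3: (-119)(741) − (133)(-660) = -399 ≠ 0, so UV and UW are not parallel and the points are not collinear.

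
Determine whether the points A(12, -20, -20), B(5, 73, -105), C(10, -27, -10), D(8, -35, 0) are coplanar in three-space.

No

A normal to the plane through A, B, C is n = AB × AC = (335, 240, 235).
The plane has equation n·P = -5480. For D: n·D = -5720.
-5720 ≠ -5480, so D is off the plane.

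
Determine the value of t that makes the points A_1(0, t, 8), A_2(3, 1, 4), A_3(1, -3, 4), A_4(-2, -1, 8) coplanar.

3

Coplanarity ⇔ det[A_1A_2; A_1A_3; A_1A_4] = 0.
Expanding, this is linear in t: (-8)t + (24) = 0.
So t = 3.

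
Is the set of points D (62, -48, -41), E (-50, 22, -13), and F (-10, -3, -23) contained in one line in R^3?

Yes

DE = (-112, 70, 28), DF = (-72, 45, 18).
Each component of DF is 9/14 times the corresponding component of DE, so DF = 9/14·DE and the points are collinear.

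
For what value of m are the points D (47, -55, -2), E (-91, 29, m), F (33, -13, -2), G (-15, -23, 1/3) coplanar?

Coplanarity ⇔ det[DE; DF; DG] = 0.
Expanding, this is linear in m: (2156)m + (-6468) = 0.
So m = 3.

3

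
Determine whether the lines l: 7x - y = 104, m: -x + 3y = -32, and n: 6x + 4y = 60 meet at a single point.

The three lines meet at one point iff the augmented coefficient matrix [aᵢ bᵢ cᵢ] has rank < 3, i.e. its determinant vanishes.
Here the determinant is 0.
It vanishes, so the lines are concurrent at (14, -6).

Yes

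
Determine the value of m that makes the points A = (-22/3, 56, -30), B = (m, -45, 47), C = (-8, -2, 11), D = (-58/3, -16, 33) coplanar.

-41/3

Coplanarity ⇔ det[AB; AC; AD] = 0.
Expanding, this is linear in m: (-702)m + (-9594) = 0.
So m = -41/3.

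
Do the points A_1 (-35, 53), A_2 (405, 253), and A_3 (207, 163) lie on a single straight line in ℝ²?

A_1A_2 = (440, 200), A_1A_3 = (242, 110).
Checking proportionality: A_1A_3 = 11/20·A_1A_2, so the vectors are parallel and the points are collinear.

Yes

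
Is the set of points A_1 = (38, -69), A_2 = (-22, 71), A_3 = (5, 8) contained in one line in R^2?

Yes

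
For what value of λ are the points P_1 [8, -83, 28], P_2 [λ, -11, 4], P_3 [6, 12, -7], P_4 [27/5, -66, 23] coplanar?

2

The points are coplanar iff P_1P_2 · (P_1P_3 × P_1P_4) = 0.
Expanding, this is linear in λ: (120)λ + (-240) = 0.
So λ = 2.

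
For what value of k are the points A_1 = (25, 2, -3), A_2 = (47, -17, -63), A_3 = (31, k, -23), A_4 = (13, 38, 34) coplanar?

The points are coplanar iff A_1A_2 · (A_1A_3 × A_1A_4) = 0.
Expanding, this is linear in k: (94)k + (2350) = 0.
So k = -25.

-25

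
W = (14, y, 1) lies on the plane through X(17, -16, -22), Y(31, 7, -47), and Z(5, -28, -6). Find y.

-46

Coplanarity requires XY · (XZ × XW) = 0.
XY = (14, 23, -25), XZ = (-12, -12, 16); the triple product is linear in y with coefficient 76 and constant term 3496.
Setting it to zero: y = -46.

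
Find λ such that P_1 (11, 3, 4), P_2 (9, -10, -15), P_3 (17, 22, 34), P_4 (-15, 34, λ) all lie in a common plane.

27

Coplanarity ⇔ det[P_1P_2; P_1P_3; P_1P_4] = 0.
Expanding, this is linear in λ: (40)λ + (-1080) = 0.
So λ = 27.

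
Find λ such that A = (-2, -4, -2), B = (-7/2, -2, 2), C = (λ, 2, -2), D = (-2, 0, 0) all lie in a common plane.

-1/2

Coplanarity ⇔ det[AB; AC; AD] = 0.
Expanding, this is linear in λ: (12)λ + (6) = 0.
So λ = -1/2.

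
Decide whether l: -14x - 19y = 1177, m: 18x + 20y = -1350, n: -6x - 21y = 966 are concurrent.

Intersecting l and m: solving the 2×2 system gives (x, y) = (-1055/31, -1143/31).
Substitute into n: (-6)(-1055/31) + (-21)(-1143/31) = 30333/31.
But n requires 966 ≠ 30333/31, so the three lines have no common point.

No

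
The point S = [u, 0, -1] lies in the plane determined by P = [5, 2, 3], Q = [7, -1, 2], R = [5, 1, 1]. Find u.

5

The plane through P, Q, R has equation 5x + 4y − 2z = 27.
Substituting S: (5)u + (2) = 27, so u = 5.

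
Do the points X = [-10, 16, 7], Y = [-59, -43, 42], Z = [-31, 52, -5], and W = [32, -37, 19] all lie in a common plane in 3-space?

No

The four points are coplanar iff the 3×3 determinant with rows XY, XZ, XW is zero.
Rows: (-49, -59, 35), (-21, 36, -12), (42, -53, 12).
Expanding along the first row: (-49)(-204) − (-59)(252) + (35)(-399) = 10899.
Nonzero ⇒ not coplanar.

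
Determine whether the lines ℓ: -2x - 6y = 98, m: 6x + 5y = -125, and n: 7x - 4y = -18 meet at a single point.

Yes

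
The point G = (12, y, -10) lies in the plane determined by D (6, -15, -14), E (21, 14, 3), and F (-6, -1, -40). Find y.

5

The plane through D, E, F has equation −992x + 186y + 558z = -16554.
Substituting G: (186)y + (-17484) = -16554, so y = 5.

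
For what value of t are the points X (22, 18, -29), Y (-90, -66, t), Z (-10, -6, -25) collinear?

Direction XZ = (-32, -24, 4). From the x-coordinate of Y, the parameter along the line is τ = (-90 − 22)/(-32) = 7/2.
Then t = (-29) + 7/2·(4) = -15.

-15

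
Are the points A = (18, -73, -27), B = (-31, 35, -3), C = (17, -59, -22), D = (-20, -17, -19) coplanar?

Yes

A normal to the plane through A, B, C is n = AB × AC = (204, 221, -578).
The plane has equation n·P = 3145. For D: n·D = 3145.
Equal, so D lies in the plane and all four are coplanar.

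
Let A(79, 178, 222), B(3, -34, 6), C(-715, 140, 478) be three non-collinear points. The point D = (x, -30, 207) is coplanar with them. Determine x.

A normal to the plane is n = AB × AC = (-62480, 190960, -165440).
D lies in the plane iff n · AD = 0.
This gives (-62480)x + (-32302160) = 0, so x = -517.

-517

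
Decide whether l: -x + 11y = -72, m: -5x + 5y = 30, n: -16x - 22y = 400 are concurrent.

No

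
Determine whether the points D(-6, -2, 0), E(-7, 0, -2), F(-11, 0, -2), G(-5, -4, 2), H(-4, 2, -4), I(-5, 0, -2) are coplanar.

The plane through D, E, F has normal n = DE × DF = (0, 8, 8) and equation n·P = -16.
Checking the remaining points: n·G = -16, n·H = -16, n·I = -16.
All equal -16, so all 6 points lie in one plane.

Yes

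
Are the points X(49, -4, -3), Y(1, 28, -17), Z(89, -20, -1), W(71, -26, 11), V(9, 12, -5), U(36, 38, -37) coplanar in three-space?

The plane through X, Y, Z has normal n = XY × XZ = (-160, -464, -512) and equation n·P = -4448.
Checking the remaining points: n·W = -4928, n·V = -4448, n·U = -4448.
Since n·W = -4928 ≠ -4448, W is off the plane and the points are not all coplanar.

No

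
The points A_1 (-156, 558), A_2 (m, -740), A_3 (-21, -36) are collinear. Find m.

139

Collinearity: (A_2 − A_1) must be parallel to (A_3 − A_1) = (135, -594).
Cross-multiplying the components: (m − (-156))·(-594) = (-1298)·(135).
Solving gives m = 139.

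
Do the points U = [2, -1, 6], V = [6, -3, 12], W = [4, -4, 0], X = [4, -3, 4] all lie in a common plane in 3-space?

No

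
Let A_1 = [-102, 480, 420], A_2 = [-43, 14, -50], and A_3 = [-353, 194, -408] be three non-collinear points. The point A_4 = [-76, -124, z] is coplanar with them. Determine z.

-284

A normal to the plane is n = A_1A_2 × A_1A_3 = (251428, 166822, -133840).
A_4 lies in the plane iff n · A_1A_4 = 0.
This gives (-133840)z + (-38010560) = 0, so z = -284.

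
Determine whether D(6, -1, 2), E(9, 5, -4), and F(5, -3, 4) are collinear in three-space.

Yes

DE = (3, 6, -6), DF = (-1, -2, 2).
Each component of DF is -1/3 times the corresponding component of DE, so DF = -1/3·DE and the points are collinear.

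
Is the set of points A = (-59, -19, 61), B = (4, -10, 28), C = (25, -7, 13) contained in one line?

No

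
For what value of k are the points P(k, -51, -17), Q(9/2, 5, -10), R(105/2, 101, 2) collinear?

Direction QR = (48, 96, 12). From the y-coordinate of P, the parameter along the line is τ = (-51 − 5)/96 = -7/12.
Then k = 9/2 + (-7/12)·(48) = -47/2.

-47/2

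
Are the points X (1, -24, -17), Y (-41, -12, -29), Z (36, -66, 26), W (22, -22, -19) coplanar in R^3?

No

With X as base: XY = (-42, 12, -12), XZ = (35, -42, 43), XW = (21, 2, -2).
XZ × XW = (-2, 973, 952).
XY · (XZ × XW) = 336.
Since 336 ≠ 0, the four points are not coplanar.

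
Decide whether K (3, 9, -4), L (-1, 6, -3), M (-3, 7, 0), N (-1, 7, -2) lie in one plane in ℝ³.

Yes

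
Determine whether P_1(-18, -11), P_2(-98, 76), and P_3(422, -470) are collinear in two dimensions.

P_1P_2 = (-80, 87), P_1P_3 = (440, -459).
Twice the signed area of △P_1P_2P_3 is (-80)(-459) − (87)(440) = -1560.
The area is nonzero, so the three points are not collinear.

No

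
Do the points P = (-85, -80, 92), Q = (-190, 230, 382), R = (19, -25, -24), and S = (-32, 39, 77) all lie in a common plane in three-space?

No

With P as base: PQ = (-105, 310, 290), PR = (104, 55, -116), PS = (53, 119, -15).
PR × PS = (12979, -4588, 9461).
PQ · (PR × PS) = -41385.
Since -41385 ≠ 0, the four points are not coplanar.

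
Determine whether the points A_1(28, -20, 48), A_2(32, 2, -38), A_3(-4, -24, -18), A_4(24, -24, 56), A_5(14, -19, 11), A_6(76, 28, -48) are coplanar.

No

The plane through A_1, A_2, A_3 has normal n = A_1A_2 × A_1A_3 = (-1796, 3016, 688) and equation n·P = -77584.
Checking the remaining points: n·A_4 = -76960, n·A_5 = -74880, n·A_6 = -85072.
Since n·A_4 = -76960 ≠ -77584, A_4 is off the plane and the points are not all coplanar.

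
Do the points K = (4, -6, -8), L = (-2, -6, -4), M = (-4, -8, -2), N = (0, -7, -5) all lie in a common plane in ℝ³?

Yes

With K as base: KL = (-6, 0, 4), KM = (-8, -2, 6), KN = (-4, -1, 3).
KM × KN = (0, 0, 0).
KL · (KM × KN) = 0.
The scalar triple product vanishes, so the four points are coplanar.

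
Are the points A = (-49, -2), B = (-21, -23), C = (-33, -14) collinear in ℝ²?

AB = (28, -21), AC = (16, -12).
det[AB; AC] = (28)(-12) − (-21)(16) = 0.
The determinant is zero, so the points are collinear.

Yes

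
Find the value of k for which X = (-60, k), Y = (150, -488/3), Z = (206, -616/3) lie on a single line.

-8/3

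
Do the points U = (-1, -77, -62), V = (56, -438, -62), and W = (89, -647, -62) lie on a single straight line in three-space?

Yes

UV = (57, -361, 0), UW = (90, -570, 0).
UV × UW = (0, 0, 0).
The cross product vanishes, so the three points are collinear.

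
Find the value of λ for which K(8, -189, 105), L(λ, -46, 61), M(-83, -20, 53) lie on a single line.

Direction KM = (-91, 169, -52). From the y-coordinate of L, the parameter along the line is τ = (-46 − (-189))/169 = 11/13.
Then λ = 8 + 11/13·(-91) = -69.

-69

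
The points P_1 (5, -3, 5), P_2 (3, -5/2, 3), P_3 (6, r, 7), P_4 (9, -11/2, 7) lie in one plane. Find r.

Normal to plane P_1P_2P_4: n = (-4, -4, 3); plane equation n·P = 7.
Requiring n·P_3 = 7: (-4)r + (-3) = 7.
So r = -5/2.

-5/2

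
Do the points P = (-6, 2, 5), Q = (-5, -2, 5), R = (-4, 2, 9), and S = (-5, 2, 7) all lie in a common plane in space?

Yes

With P as base: PQ = (1, -4, 0), PR = (2, 0, 4), PS = (1, 0, 2).
PR × PS = (0, 0, 0).
PQ · (PR × PS) = 0.
The scalar triple product vanishes, so the four points are coplanar.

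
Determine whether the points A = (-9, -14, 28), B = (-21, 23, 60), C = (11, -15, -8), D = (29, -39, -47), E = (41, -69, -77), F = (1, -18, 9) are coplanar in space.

Yes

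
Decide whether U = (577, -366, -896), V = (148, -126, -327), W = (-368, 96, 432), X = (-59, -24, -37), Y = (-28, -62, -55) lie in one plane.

Yes

The plane through U, V, W has normal n = UV × UW = (55842, 32007, 28602) and equation n·P = -5121120.
Checking the remaining points: n·X = -5121120, n·Y = -5121120.
All equal -5121120, so all 5 points lie in one plane.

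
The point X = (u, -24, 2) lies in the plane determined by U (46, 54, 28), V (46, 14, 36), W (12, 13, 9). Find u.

-6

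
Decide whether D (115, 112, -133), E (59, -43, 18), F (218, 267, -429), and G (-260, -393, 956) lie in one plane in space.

The four points are coplanar iff the 3×3 determinant with rows DE, DF, DG is zero.
Rows: (-56, -155, 151), (103, 155, -296), (-375, -505, 1089).
Expanding along the first row: (-56)(19315) − (-155)(1167) + (151)(6110) = 21855.
Nonzero ⇒ not coplanar.

No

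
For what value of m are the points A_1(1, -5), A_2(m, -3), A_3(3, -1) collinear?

The three points are collinear iff det[A_1A_2; A_1A_3] = 0.
This determinant is linear in m: (4)m + (-8) = 0, so m = 2.

2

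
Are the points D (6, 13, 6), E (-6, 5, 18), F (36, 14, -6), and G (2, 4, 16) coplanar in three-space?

A normal to the plane through D, E, F is n = DE × DF = (84, 216, 228).
The plane has equation n·P = 4680. For G: n·G = 4680.
Equal, so G lies in the plane and all four are coplanar.

Yes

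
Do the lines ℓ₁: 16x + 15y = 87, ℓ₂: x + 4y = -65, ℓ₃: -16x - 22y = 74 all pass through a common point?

The three lines meet at one point iff the augmented coefficient matrix [aᵢ bᵢ cᵢ] has rank < 3, i.e. its determinant vanishes.
Here the determinant is 0.
It vanishes, so the lines are concurrent at (27, -23).

Yes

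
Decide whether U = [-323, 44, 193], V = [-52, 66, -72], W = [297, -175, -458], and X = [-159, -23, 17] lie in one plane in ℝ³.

No

The four points are coplanar iff the 3×3 determinant with rows UV, UW, UX is zero.
Rows: (271, 22, -265), (620, -219, -651), (164, -67, -176).
Expanding along the first row: (271)(-5073) − (22)(-2356) + (-265)(-5624) = 167409.
Nonzero ⇒ not coplanar.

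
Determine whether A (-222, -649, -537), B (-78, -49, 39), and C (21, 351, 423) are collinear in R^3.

No

AB = (144, 600, 576), AC = (243, 1000, 960).
AB × AC = (0, 1728, -1800).
The cross product is nonzero, so the points do not lie on one line.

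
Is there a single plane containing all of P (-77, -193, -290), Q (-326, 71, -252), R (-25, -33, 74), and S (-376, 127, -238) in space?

A normal to the plane through P, Q, R is n = PQ × PR = (90016, 92612, -53568).
The plane has equation n·X = -9270628. For S: n·S = -9335108.
-9335108 ≠ -9270628, so S is off the plane.

No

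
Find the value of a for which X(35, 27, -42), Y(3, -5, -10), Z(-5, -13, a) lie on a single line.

Collinearity requires XY × XZ = 0; each component is linear in a.
The x-component gives (-32)a + (-64) = 0, so a = -2.
The remaining components then also vanish.

-2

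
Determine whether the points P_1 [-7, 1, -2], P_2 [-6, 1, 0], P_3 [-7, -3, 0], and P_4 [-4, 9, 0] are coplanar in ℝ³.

Yes

With P_1 as base: P_1P_2 = (1, 0, 2), P_1P_3 = (0, -4, 2), P_1P_4 = (3, 8, 2).
P_1P_3 × P_1P_4 = (-24, 6, 12).
P_1P_2 · (P_1P_3 × P_1P_4) = 0.
The scalar triple product vanishes, so the four points are coplanar.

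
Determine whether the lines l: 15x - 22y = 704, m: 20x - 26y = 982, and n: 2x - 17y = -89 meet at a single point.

Lines aᵢx + bᵢy = cᵢ with pairwise distinct directions are concurrent exactly when det[aᵢ bᵢ cᵢ] = 0.
Here the determinant is 0.
It vanishes, so the lines are concurrent at (66, 13).

Yes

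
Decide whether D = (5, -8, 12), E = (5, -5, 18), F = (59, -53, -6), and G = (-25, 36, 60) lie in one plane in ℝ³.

A normal to the plane through D, E, F is n = DE × DF = (216, 324, -162).
The plane has equation n·P = -3456. For G: n·G = -3456.
Equal, so G lies in the plane and all four are coplanar.

Yes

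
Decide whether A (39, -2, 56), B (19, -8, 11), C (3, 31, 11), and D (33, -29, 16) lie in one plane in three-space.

No

The four points are coplanar iff the 3×3 determinant with rows AB, AC, AD is zero.
Rows: (-20, -6, -45), (-36, 33, -45), (-6, -27, -40).
Expanding along the first row: (-20)(-2535) − (-6)(1170) + (-45)(1170) = 5070.
Nonzero ⇒ not coplanar.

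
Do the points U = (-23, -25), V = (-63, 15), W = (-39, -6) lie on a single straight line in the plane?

UV = (-40, 40), UW = (-16, 19).
Twice the signed area of △UVW is (-40)(19) − (40)(-16) = -120.
The area is nonzero, so the three points are not collinear.

No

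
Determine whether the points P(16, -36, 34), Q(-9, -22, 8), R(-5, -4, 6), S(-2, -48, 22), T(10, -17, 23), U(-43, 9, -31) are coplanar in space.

The plane through P, Q, R has normal n = PQ × PR = (440, -154, -506) and equation n·X = -4620.
Checking the remaining points: n·S = -4620, n·T = -4620, n·U = -4620.
All equal -4620, so all 6 points lie in one plane.

Yes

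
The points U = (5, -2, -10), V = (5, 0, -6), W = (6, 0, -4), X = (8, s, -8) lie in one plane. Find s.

-4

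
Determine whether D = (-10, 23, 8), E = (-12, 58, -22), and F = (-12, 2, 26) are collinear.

No

DE = (-2, 35, -30), DF = (-2, -21, 18).
DE × DF = (0, 96, 112).
The cross product is nonzero, so the points do not lie on one line.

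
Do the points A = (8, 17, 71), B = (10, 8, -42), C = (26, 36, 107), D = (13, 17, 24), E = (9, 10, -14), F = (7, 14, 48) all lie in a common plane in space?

The plane through A, B, C has normal n = AB × AC = (1823, -2106, 200) and equation n·P = -7018.
Checking the remaining points: n·D = -7303, n·E = -7453, n·F = -7123.
Since n·D = -7303 ≠ -7018, D is off the plane and the points are not all coplanar.

No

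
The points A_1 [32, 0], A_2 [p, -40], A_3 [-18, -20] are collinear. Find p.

-68

The three points are collinear iff det[A_1A_2; A_1A_3] = 0.
This determinant is linear in p: (-20)p + (-1360) = 0, so p = -68.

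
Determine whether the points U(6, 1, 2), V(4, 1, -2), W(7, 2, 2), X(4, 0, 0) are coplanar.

A normal to the plane through U, V, W is n = UV × UW = (4, -4, -2).
The plane has equation n·P = 16. For X: n·X = 16.
Equal, so X lies in the plane and all four are coplanar.

Yes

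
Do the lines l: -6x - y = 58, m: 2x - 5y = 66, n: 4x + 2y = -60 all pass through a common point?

Yes

The three lines meet at one point iff the augmented coefficient matrix [aᵢ bᵢ cᵢ] has rank < 3, i.e. its determinant vanishes.
Here the determinant is 0.
It vanishes, so the lines are concurrent at (-7, -16).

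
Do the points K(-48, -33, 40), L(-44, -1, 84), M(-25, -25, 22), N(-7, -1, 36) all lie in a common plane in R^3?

A normal to the plane through K, L, M is n = KL × KM = (-928, 1084, -704).
The plane has equation n·P = -19388. For N: n·N = -19932.
-19932 ≠ -19388, so N is off the plane.

No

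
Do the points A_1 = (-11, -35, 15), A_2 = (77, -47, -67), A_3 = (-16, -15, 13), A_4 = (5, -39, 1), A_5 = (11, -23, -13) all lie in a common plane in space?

The plane through A_1, A_2, A_3 has normal n = A_1A_2 × A_1A_3 = (1664, 586, 1700) and equation n·P = -13314.
Checking the remaining points: n·A_4 = -12834, n·A_5 = -17274.
Since n·A_4 = -12834 ≠ -13314, A_4 is off the plane and the points are not all coplanar.

No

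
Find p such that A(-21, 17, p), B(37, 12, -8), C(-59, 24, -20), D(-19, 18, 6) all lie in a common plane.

32

Coplanarity ⇔ det[AB; AC; AD] = 0.
Expanding, this is linear in p: (-96)p + (3072) = 0.
So p = 32.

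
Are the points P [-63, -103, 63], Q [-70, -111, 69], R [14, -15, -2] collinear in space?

No

PQ = (-7, -8, 6), PR = (77, 88, -65).
Comparing components 2 and 3: (-8)(-65) − (6)(88) = -8 ≠ 0, so PQ and PR are not parallel and the points are not collinear.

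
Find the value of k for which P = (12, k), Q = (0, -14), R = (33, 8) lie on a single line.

-6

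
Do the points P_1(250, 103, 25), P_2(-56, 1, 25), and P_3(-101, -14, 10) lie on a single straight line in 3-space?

P_1P_2 = (-306, -102, 0), P_1P_3 = (-351, -117, -15).
P_1P_2 × P_1P_3 = (1530, -4590, 0).
The cross product is nonzero, so the points do not lie on one line.

No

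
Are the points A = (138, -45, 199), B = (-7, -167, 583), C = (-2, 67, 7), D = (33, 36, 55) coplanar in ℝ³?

With A as base: AB = (-145, -122, 384), AC = (-140, 112, -192), AD = (-105, 81, -144).
AC × AD = (-576, 0, 420).
AB · (AC × AD) = 244800.
Since 244800 ≠ 0, the four points are not coplanar.

No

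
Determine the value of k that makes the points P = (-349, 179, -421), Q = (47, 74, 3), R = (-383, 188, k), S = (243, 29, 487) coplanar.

Coplanarity ⇔ det[PQ; PR; PS] = 0.
Expanding, this is linear in k: (-2760)k + (-1264080) = 0.
So k = -458.

-458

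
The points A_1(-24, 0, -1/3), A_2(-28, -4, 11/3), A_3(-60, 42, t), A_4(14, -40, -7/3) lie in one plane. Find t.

-1/3

Normal to plane A_1A_2A_4: n = (168, 144, 312); plane equation n·P = -4136.
Requiring n·A_3 = -4136: (312)t + (-4032) = -4136.
So t = -1/3.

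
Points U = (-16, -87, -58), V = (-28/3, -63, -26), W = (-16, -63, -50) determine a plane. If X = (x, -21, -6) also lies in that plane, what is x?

-23/3

The plane through U, V, W has equation −576x − (160/3)y + 160z = 4576.
Substituting X: (-576)x + (160) = 4576, so x = -23/3.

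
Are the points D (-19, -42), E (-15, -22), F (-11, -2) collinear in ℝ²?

Yes

DE = (4, 20), DF = (8, 40).
det[DE; DF] = (4)(40) − (20)(8) = 0.
The determinant is zero, so the points are collinear.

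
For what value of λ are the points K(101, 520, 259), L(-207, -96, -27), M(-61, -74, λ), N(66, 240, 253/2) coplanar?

Coplanarity ⇔ det[KL; KM; KN] = 0.
Expanding, this is linear in λ: (-64680)λ + (-1293600) = 0.
So λ = -20.

-20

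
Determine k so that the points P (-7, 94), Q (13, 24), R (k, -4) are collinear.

21

Collinearity: (R − P) must be parallel to (Q − P) = (20, -70).
Cross-multiplying the components: (k − (-7))·(-70) = (-98)·(20).
Solving gives k = 21.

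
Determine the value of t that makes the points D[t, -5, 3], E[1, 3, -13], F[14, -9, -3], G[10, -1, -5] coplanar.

Coplanarity ⇔ det[DE; DF; DG] = 0.
Expanding, this is linear in t: (56)t + (-1064) = 0.
So t = 19.

19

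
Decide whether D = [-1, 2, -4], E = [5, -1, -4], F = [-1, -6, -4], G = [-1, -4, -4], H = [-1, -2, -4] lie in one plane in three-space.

Yes

The plane through D, E, F has normal n = DE × DF = (0, 0, -48) and equation n·P = 192.
Checking the remaining points: n·G = 192, n·H = 192.
All equal 192, so all 5 points lie in one plane.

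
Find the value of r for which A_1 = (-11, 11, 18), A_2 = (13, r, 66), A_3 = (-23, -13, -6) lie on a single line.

59

Direction A_1A_3 = (-12, -24, -24). From the x-coordinate of A_2, the parameter along the line is τ = (13 − (-11))/(-12) = -2.
Then r = 11 + (-2)·(-24) = 59.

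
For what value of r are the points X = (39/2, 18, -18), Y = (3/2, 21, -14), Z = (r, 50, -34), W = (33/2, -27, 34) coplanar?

Coplanarity ⇔ det[XY; XZ; XW] = 0.
Expanding, this is linear in r: (-336)r + (-9912) = 0.
So r = -59/2.

-59/2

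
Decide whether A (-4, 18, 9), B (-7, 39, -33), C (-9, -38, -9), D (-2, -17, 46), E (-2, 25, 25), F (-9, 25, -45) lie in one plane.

No

The plane through A, B, C has normal n = AB × AC = (-2730, 156, 273) and equation n·P = 16185.
Checking the remaining points: n·D = 15366, n·E = 16185, n·F = 16185.
Since n·D = 15366 ≠ 16185, D is off the plane and the points are not all coplanar.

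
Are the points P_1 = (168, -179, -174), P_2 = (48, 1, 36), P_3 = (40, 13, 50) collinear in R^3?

Yes

P_1P_2 = (-120, 180, 210), P_1P_3 = (-128, 192, 224).
Each component of P_1P_3 is 16/15 times the corresponding component of P_1P_2, so P_1P_3 = 16/15·P_1P_2 and the points are collinear.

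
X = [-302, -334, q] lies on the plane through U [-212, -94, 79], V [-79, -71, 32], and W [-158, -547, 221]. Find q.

189

Coplanarity requires UV · (UW × UX) = 0.
UV = (133, 23, -47), UW = (54, -453, 142); the triple product is linear in q with coefficient -61491 and constant term 11621799.
Setting it to zero: q = 189.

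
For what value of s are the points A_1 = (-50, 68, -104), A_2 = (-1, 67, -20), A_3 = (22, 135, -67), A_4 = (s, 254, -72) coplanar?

Coplanarity ⇔ det[A_1A_2; A_1A_3; A_1A_4] = 0.
Expanding, this is linear in s: (-5665)s + (611820) = 0.
So s = 108.

108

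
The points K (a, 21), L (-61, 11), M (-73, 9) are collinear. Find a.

-1

The three points are collinear iff det[KL; KM] = 0.
This determinant is linear in a: (2)a + (2) = 0, so a = -1.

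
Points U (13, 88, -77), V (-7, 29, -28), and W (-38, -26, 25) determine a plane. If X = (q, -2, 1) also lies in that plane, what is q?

A normal to the plane is n = UV × UW = (-432, -459, -729).
X lies in the plane iff n · UX = 0.
This gives (-432)q + (-9936) = 0, so q = -23.

-23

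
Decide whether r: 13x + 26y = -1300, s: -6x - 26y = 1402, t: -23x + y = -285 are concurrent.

The three lines meet at one point iff the augmented coefficient matrix [aᵢ bᵢ cᵢ] has rank < 3, i.e. its determinant vanishes.
Here the determinant is -19552.
Nonzero, so no common point exists.

No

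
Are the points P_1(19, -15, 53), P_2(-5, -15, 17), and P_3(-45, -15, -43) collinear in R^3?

Yes

P_1P_2 = (-24, 0, -36), P_1P_3 = (-64, 0, -96).
P_1P_2 × P_1P_3 = (0, 0, 0).
The cross product vanishes, so the three points are collinear.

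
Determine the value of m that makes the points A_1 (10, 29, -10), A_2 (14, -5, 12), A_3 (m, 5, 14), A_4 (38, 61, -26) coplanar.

Normal to plane A_1A_2A_4: n = (-160, 680, 1080); plane equation n·P = 7320.
Requiring n·A_3 = 7320: (-160)m + (18520) = 7320.
So m = 70.

70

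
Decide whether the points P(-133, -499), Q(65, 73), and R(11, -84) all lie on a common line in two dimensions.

PQ = (198, 572), PR = (144, 415).
If collinear, PR would be a scalar multiple of PQ. But (198)·(415) ≠ (572)·(144) (difference -198), so they are not parallel; the points are not collinear.

No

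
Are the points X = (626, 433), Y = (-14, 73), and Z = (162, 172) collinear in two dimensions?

Yes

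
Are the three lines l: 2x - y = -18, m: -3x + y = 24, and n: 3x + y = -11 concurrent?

No

Intersecting l and m: solving the 2×2 system gives (x, y) = (-6, 6).
Substitute into n: (3)(-6) + (1)(6) = -12.
But n requires -11 ≠ -12, so the three lines have no common point.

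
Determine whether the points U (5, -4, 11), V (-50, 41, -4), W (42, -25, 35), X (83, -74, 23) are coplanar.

Yes

A normal to the plane through U, V, W is n = UV × UW = (765, 765, -510).
The plane has equation n·P = -4845. For X: n·X = -4845.
Equal, so X lies in the plane and all four are coplanar.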